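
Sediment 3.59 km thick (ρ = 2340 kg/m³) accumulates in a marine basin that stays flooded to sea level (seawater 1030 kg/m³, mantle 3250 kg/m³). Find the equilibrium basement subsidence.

Submarine loading: the sediment displaces seawater, and the subsidence is in turn flooded, so s (ρ_m − ρ_w) = t (ρ_sed − ρ_w).
s = 3.59 km × (2340 − 1030) / (3250 − 1030) = 2.12 km.

2.12 km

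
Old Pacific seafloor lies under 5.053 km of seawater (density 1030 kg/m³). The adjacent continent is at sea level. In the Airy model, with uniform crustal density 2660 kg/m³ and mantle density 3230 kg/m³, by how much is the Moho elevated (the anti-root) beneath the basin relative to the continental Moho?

Isostatic balance requires: replacing crust with seawater at the top is compensated by replacing crust with mantle at the base: d (ρ_c − ρ_w) = a (ρ_m − ρ_c).
a = d (ρ_c − ρ_w)/(ρ_m − ρ_c) = 5.053 km × 1630/570 = 14.4 km.

14.4 km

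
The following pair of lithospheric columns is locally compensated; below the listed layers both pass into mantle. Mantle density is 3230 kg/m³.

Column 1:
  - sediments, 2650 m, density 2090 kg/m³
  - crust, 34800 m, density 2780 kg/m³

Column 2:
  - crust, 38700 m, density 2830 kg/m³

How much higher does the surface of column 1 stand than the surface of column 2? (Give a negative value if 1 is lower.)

991 m

For any compensation level in the mantle, the mantle terms cancel and isostasy reduces to e = (Σt_1 − Σt_2) − (Σ(ρt)_1 − Σ(ρt)_2) / ρ_m.
Σt_1 = 37450 m; Σt_2 = 38700 m; Σ(ρt)_1 = 102282500; Σ(ρt)_2 = 109521000 (in m·kg/m³).
e = (37450 − 38700) − (102282500 − 109521000) / 3230 = 991 m.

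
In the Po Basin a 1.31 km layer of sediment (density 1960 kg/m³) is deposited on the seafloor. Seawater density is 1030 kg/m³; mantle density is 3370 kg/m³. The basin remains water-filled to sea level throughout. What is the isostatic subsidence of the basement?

0.521 km

Submarine loading: the sediment displaces seawater, and the subsidence is in turn flooded, so s (ρ_m − ρ_w) = t (ρ_sed − ρ_w).
s = 1.31 km × (1960 − 1030) / (3370 − 1030) = 0.521 km.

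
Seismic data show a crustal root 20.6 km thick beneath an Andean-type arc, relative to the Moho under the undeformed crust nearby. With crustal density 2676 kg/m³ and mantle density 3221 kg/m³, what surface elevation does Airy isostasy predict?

In Airy isostatic equilibrium: ρ_c h = (ρ_m − ρ_c) r.
h = r (ρ_m − ρ_c) / ρ_c = 20.6 km × (3221 − 2676) / 2676 = 4.2 km.

4.2 km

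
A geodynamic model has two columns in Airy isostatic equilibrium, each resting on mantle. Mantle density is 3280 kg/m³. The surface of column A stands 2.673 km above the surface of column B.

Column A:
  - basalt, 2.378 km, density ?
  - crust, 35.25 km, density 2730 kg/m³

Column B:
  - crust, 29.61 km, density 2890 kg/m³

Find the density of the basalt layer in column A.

2890 kg/m³

Take the compensation level at the base of the deeper column (depth z_c below the surface of column A) and equate Σ ρ_i t_i down to z_c; mantle fills any gap and the z_c terms cancel.
Column A: 2.378×ρ + 35.25×2730 + (z_c − 37.628)×3280
Column B: 2.673×0 + 29.61×2890 + (z_c − 2.673 − 29.61)×3280
The z_c×3280 term appears on both sides and cancels. Collect the known terms of each column as K = Σ(ρt)_known − 3280 × (depth of known layers): K_A = 96232.5 − 3280×37.628 = −27187.34; K_B = 85572.9 − 3280×(2.673 + 29.61) = −20315.34.
Balance: K_A + 2.378×ρ = K_B, so ρ = (K_B − K_A)/2.378 = 6872/2.378 = 2890 kg/m³.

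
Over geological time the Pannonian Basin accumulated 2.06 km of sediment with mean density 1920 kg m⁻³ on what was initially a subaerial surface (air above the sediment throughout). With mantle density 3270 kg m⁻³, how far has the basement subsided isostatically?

Subaerial load: s = t ρ_sed / ρ_m = 2.06 km × 1920/3270 = 1.21 km.

1.21 km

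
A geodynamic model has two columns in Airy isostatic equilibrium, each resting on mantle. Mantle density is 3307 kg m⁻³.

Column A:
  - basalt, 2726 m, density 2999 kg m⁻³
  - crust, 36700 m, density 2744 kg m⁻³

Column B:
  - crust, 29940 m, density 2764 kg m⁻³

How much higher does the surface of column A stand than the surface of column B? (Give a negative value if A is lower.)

1590 m

For any compensation level in the mantle, the mantle terms cancel and isostasy reduces to e = (Σt_A − Σt_B) − (Σ(ρt)_A − Σ(ρt)_B) / ρ_m.
Σt_A = 39426 m; Σt_B = 29940 m; Σ(ρt)_A = 108880074; Σ(ρt)_B = 82754160 (in m·kg m⁻³).
e = (39426 − 29940) − (108880074 − 82754160) / 3307 = 1590 m.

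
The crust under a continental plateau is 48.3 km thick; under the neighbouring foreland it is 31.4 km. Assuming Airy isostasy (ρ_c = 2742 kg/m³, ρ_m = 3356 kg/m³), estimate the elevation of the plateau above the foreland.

3.09 km

Excess crust Δ = 48.3 km − 31.4 km = 16.9 km, split between elevation h and root r with h + r = Δ.
Airy balance ρ_c h = (ρ_m − ρ_c) r gives r = h ρ_c/(ρ_m − ρ_c), so h (1 + ρ_c/(ρ_m − ρ_c)) = Δ, i.e. h = Δ (ρ_m − ρ_c)/ρ_m.
h = 16.9 km × 614/3356 = 3.09 km.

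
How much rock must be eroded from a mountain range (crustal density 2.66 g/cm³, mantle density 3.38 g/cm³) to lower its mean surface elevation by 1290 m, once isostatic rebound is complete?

Net drop Δ = e − u = e − e ρ_c/ρ_m = e (ρ_m − ρ_c)/ρ_m.
e = Δ ρ_m/(ρ_m − ρ_c) = 1290 m × 3.38/0.72 = 6060 m.

6060 m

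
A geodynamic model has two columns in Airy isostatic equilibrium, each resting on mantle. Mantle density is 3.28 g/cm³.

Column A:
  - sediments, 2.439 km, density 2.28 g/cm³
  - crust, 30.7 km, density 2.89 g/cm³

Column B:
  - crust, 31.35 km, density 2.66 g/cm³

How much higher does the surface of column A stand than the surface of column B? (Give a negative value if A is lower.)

For any compensation level in the mantle, the mantle terms cancel and isostasy reduces to e = (Σt_A − Σt_B) − (Σ(ρt)_A − Σ(ρt)_B) / ρ_m.
Σt_A = 33.139 km; Σt_B = 31.35 km; Σ(ρt)_A = 94.28392; Σ(ρt)_B = 83.391 (in km·g/cm³).
e = (33.139 − 31.35) − (94.28392 − 83.391) / 3.28 = −1.53 km.

−1.53 km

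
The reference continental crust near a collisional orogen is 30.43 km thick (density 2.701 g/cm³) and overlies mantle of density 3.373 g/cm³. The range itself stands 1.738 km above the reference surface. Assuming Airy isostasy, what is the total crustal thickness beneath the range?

Root depth r = h ρ_c / (ρ_m − ρ_c) = 1.738 km × 2.701 / 0.672 = 6.986 km.
Total thickness = T + h + r = 30.43 km + 1.738 km + 6.986 km = 39.2 km.

39.2 km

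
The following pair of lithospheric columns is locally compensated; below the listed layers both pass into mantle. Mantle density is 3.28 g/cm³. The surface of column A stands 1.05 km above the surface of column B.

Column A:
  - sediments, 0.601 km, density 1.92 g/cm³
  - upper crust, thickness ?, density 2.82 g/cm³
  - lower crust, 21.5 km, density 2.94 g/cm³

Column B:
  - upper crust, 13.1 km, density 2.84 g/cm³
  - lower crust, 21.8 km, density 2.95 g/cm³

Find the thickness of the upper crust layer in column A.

18 km

Take the compensation level at the base of the deeper column (depth z_c below the surface of column A) and equate Σ ρ_i t_i down to z_c; mantle fills any gap and the z_c terms cancel.
Column A: 0.601×1.92 + x×2.82 + 21.5×2.94 + (z_c − 22.101 − x)×3.28
Column B: 1.05×0 + 13.1×2.84 + 21.8×2.95 + (z_c − 1.05 − 34.9)×3.28
The z_c×3.28 term appears on both sides and cancels. Collect the known terms of each column as K = Σ(ρt)_known − 3.28 × (depth of known layers): K_A = 64.36392 − 3.28×22.101 = −8.12736; K_B = 101.514 − 3.28×(1.05 + 34.9) = −16.402.
Balance: K_A − x×(3.28 − 2.82) = K_B, so x = (K_A − K_B)/(3.28 − 2.82) = 8.27464/0.46 = 18 km.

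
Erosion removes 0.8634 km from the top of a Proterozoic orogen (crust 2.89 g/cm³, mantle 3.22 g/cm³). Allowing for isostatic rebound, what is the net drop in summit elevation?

0.0885 km

Rebound u = e ρ_c/ρ_m = 0.8634 km × 2.89/3.22 = 0.7749 km.
Net surface drop = e − u = 0.8634 km − 0.7749 km = e (ρ_m − ρ_c)/ρ_m = 0.0885 km.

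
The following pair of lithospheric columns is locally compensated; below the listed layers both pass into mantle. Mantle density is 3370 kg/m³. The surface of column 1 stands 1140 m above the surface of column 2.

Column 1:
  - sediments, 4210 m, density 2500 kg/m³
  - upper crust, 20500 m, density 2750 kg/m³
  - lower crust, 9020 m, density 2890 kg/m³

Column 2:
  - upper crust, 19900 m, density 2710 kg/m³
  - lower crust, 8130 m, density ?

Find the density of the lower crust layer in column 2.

Take the compensation level at the base of the deeper column (depth z_c below the surface of column 1) and equate Σ ρ_i t_i down to z_c; mantle fills any gap and the z_c terms cancel.
Column 1: 4210×2500 + 20500×2750 + 9020×2890 + (z_c − 33730)×3370
Column 2: 1140×0 + 19900×2710 + 8130×ρ + (z_c − 1140 − 28030)×3370
The z_c×3370 term appears on both sides and cancels. Collect the known terms of each column as K = Σ(ρt)_known − 3370 × (depth of known layers): K_1 = 92967800 − 3370×33730 = −20702300; K_2 = 53929000 − 3370×(1140 + 28030) = −44373900.
Balance: K_1 = K_2 + 8130×ρ, so ρ = (K_1 − K_2)/8130 = 23671600/8130 = 2910 kg/m³.

2910 kg/m³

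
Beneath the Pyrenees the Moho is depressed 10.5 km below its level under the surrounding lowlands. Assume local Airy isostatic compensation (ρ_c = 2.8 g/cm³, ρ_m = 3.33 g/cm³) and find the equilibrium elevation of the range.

1.99 km

Balancing pressure at the compensation depth: ρ_c h = (ρ_m − ρ_c) r.
h = r (ρ_m − ρ_c) / ρ_c = 10.5 km × (3.33 − 2.8) / 2.8 = 1.99 km.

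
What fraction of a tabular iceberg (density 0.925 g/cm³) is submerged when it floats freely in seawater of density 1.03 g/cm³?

89.8%

Submerged fraction = ρ_obj/ρ_fluid = 0.925/1.03 = 89.8%.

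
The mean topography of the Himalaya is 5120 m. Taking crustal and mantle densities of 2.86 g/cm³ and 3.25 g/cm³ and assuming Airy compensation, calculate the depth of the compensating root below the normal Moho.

By Archimedes' principle applied to the lithosphere: the weight of the topography is balanced by the buoyancy of the root, ρ_c h = (ρ_m − ρ_c) r.
r = h · ρ_c / (ρ_m − ρ_c) = 5120 m × 2.86 / (3.25 − 2.86) = 37500 m.

37500 m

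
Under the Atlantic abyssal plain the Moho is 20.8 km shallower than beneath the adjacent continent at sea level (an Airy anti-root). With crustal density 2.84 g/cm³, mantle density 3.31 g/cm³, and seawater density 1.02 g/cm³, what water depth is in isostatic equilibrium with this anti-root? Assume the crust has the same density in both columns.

Replacing a thickness d of crust by seawater at the top must be balanced by replacing crust with mantle at the base: d (ρ_c − ρ_w) = a (ρ_m − ρ_c).
d = a (ρ_m − ρ_c)/(ρ_c − ρ_w) = 20.8 km × 0.47/1.82 = 5.37 km.

5.37 km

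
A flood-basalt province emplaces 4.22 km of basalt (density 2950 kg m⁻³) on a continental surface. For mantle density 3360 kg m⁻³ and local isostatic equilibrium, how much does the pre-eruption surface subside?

Subaerial loading: s = t ρ_load / ρ_m.
s = 4.22 km × 2950/3360 = 3.71 km.

3.71 km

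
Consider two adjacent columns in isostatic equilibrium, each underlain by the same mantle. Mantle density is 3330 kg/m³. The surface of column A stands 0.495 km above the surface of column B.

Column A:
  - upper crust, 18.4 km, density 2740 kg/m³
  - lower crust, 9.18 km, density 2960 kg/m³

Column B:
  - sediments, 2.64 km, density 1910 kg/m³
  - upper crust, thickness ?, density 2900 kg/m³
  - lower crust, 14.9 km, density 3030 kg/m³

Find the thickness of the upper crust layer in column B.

10.2 km

Take the compensation level at the base of the deeper column (depth z_c below the surface of column A) and equate Σ ρ_i t_i down to z_c; mantle fills any gap and the z_c terms cancel.
Column A: 18.4×2740 + 9.18×2960 + (z_c − 27.58)×3330
Column B: 0.495×0 + 2.64×1910 + x×2900 + 14.9×3030 + (z_c − 0.495 − 17.54 − x)×3330
The z_c×3330 term appears on both sides and cancels. Collect the known terms of each column as K = Σ(ρt)_known − 3330 × (depth of known layers): K_A = 77588.8 − 3330×27.58 = −14252.6; K_B = 50189.4 − 3330×(0.495 + 17.54) = −9867.15.
Balance: K_A = K_B − x×(3330 − 2900), so x = (K_B − K_A)/(3330 − 2900) = 4385.45/430 = 10.2 km.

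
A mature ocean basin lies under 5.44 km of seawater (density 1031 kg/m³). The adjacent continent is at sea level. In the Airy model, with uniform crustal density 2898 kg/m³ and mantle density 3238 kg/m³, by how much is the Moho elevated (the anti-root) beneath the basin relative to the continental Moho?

By Archimedes' principle applied to the lithosphere: replacing crust with seawater at the top is compensated by replacing crust with mantle at the base: d (ρ_c − ρ_w) = a (ρ_m − ρ_c).
a = d (ρ_c − ρ_w)/(ρ_m − ρ_c) = 5.44 km × 1867/340 = 29.9 km.

29.9 km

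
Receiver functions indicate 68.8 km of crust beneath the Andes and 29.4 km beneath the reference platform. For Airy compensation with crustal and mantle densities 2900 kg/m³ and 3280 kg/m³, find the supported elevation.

Excess crust Δ = 68.8 km − 29.4 km = 39.4 km, split between elevation h and root r with h + r = Δ.
Airy balance ρ_c h = (ρ_m − ρ_c) r gives r = h ρ_c/(ρ_m − ρ_c), so h (1 + ρ_c/(ρ_m − ρ_c)) = Δ, i.e. h = Δ (ρ_m − ρ_c)/ρ_m.
h = 39.4 km × 380/3280 = 4.56 km.

4.56 km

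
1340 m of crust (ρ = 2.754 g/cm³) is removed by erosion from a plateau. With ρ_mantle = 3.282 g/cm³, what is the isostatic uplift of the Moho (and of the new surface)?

1120 m

Unloading: uplift u = e ρ_c/ρ_m = 1340 m × 2.754/3.282 = 1120 m.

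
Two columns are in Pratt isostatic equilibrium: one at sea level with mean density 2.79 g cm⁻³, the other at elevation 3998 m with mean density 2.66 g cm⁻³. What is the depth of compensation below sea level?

ρ_ref D = ρ (D + h) → D (ρ_ref − ρ) = ρ h.
D = ρ h/(ρ_ref − ρ) = 2.66 × 3998 m/(2.79 − 2.66) = 81800 m.

81800 m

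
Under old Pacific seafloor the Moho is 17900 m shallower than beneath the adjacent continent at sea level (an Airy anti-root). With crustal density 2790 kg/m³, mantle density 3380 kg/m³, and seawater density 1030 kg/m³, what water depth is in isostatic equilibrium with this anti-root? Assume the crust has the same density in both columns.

6000 m

Replacing a thickness d of crust by seawater at the top must be balanced by replacing crust with mantle at the base: d (ρ_c − ρ_w) = a (ρ_m − ρ_c).
d = a (ρ_m − ρ_c)/(ρ_c − ρ_w) = 17900 m × 590/1760 = 6000 m.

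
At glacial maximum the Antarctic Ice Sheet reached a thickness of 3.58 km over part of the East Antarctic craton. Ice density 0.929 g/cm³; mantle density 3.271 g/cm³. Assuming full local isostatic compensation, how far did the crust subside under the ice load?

In Airy isostatic equilibrium: the ice load ρ_ice t is balanced by mantle displaced below, ρ_m s.
s = t ρ_ice / ρ_m = 3.58 km × 0.929/3.271 = 1.02 km.

1.02 km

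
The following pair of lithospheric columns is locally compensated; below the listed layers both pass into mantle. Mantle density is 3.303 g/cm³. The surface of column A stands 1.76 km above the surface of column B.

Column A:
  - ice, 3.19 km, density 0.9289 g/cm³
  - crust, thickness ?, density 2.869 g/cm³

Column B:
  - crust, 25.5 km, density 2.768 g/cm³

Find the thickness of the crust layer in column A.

Take the compensation level at the base of the deeper column (depth z_c below the surface of column A) and equate Σ ρ_i t_i down to z_c; mantle fills any gap and the z_c terms cancel.
Column A: 3.19×0.9289 + x×2.869 + (z_c − 3.19 − x)×3.303
Column B: 1.76×0 + 25.5×2.768 + (z_c − 1.76 − 25.5)×3.303
The z_c×3.303 term appears on both sides and cancels. Collect the known terms of each column as K = Σ(ρt)_known − 3.303 × (depth of known layers): K_A = 2.963191 − 3.303×3.19 = −7.573379; K_B = 70.584 − 3.303×(1.76 + 25.5) = −19.45578.
Balance: K_A − x×(3.303 − 2.869) = K_B, so x = (K_A − K_B)/(3.303 − 2.869) = 11.8824/0.434 = 27.4 km.

27.4 km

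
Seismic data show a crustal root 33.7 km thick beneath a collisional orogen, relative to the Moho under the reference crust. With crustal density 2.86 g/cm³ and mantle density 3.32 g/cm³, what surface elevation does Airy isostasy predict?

5.42 km

Isostatic balance requires: ρ_c h = (ρ_m − ρ_c) r.
h = r (ρ_m − ρ_c) / ρ_c = 33.7 km × (3.32 − 2.86) / 2.86 = 5.42 km.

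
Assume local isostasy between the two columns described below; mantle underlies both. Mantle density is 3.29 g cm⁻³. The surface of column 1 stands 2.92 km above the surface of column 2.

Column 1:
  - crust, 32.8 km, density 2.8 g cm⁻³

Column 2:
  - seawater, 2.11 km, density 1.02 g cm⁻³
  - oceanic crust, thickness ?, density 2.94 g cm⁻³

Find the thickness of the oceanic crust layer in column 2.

4.79 km

Take the compensation level at the base of the deeper column (depth z_c below the surface of column 1) and equate Σ ρ_i t_i down to z_c; mantle fills any gap and the z_c terms cancel.
Column 1: 32.8×2.8 + (z_c − 32.8)×3.29
Column 2: 2.92×0 + 2.11×1.02 + x×2.94 + (z_c − 2.92 − 2.11 − x)×3.29
The z_c×3.29 term appears on both sides and cancels. Collect the known terms of each column as K = Σ(ρt)_known − 3.29 × (depth of known layers): K_1 = 91.84 − 3.29×32.8 = −16.072; K_2 = 2.1522 − 3.29×(2.92 + 2.11) = −14.3965.
Balance: K_1 = K_2 − x×(3.29 − 2.94), so x = (K_2 − K_1)/(3.29 − 2.94) = 1.6755/0.35 = 4.79 km.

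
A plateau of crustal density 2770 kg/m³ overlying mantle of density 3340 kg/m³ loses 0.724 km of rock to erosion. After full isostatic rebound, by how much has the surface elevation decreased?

0.124 km

Rebound u = e ρ_c/ρ_m = 0.724 km × 2770/3340 = 0.6004 km.
Net surface drop = e − u = 0.724 km − 0.6004 km = e (ρ_m − ρ_c)/ρ_m = 0.124 km.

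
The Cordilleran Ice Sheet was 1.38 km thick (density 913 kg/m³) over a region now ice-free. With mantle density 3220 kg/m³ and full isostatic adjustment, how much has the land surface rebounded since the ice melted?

0.391 km

Removing the load lets mantle flow back in; uplift u satisfies ρ_ice t = ρ_m u.
u = t ρ_ice/ρ_m = 1.38 km × 913/3220 = 0.391 km.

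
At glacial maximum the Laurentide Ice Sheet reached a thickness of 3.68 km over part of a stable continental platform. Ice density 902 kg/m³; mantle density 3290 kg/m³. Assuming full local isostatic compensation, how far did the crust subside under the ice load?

In Airy isostatic equilibrium: the ice load ρ_ice t is balanced by mantle displaced below, ρ_m s.
s = t ρ_ice / ρ_m = 3.68 km × 902/3290 = 1.01 km.

1.01 km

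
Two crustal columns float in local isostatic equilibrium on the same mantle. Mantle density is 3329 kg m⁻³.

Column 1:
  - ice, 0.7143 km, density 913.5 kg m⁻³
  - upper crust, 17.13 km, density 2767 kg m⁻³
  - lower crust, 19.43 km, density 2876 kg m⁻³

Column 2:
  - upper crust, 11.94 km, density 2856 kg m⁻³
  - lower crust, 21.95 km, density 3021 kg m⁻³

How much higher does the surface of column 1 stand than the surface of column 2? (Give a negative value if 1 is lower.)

For any compensation level in the mantle, the mantle terms cancel and isostasy reduces to e = (Σt_1 − Σt_2) − (Σ(ρt)_1 − Σ(ρt)_2) / ρ_m.
Σt_1 = 37.2743 km; Σt_2 = 33.89 km; Σ(ρt)_1 = 103931.903; Σ(ρt)_2 = 100411.59 (in km·kg m⁻³).
e = (37.2743 − 33.89) − (103931.903 − 100411.59) / 3329 = 2.33 km.

2.33 km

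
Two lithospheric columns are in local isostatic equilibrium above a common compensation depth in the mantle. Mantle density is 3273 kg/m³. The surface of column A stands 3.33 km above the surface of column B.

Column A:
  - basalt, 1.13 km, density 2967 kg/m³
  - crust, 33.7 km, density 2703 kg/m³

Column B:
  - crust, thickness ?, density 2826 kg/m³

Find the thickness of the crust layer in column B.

Take the compensation level at the base of the deeper column (depth z_c below the surface of column A) and equate Σ ρ_i t_i down to z_c; mantle fills any gap and the z_c terms cancel.
Column A: 1.13×2967 + 33.7×2703 + (z_c − 34.83)×3273
Column B: 3.33×0 + x×2826 + (z_c − 3.33 − 0 − x)×3273
The z_c×3273 term appears on both sides and cancels. Collect the known terms of each column as K = Σ(ρt)_known − 3273 × (depth of known layers): K_A = 94443.81 − 3273×34.83 = −19554.78; K_B = 0 − 3273×(3.33 + 0) = −10899.09.
Balance: K_A = K_B − x×(3273 − 2826), so x = (K_B − K_A)/(3273 − 2826) = 8655.69/447 = 19.4 km.

19.4 km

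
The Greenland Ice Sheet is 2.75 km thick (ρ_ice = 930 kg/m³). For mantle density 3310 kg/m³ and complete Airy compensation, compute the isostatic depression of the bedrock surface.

0.773 km

Isostatic balance requires: the ice load ρ_ice t is balanced by mantle displaced below, ρ_m s.
s = t ρ_ice / ρ_m = 2.75 km × 930/3310 = 0.773 km.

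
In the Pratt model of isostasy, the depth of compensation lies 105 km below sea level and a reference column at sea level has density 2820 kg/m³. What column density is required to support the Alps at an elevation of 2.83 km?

Pratt balance: ρ_ref D = ρ (D + h).
ρ = ρ_ref D/(D + h) = 2820 × 105 km/(105 km + 2.83 km) = 2750 kg/m³.

2750 kg/m³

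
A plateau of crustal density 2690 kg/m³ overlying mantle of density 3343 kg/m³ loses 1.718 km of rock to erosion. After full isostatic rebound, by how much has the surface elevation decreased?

0.336 km

Rebound u = e ρ_c/ρ_m = 1.718 km × 2690/3343 = 1.382 km.
Net surface drop = e − u = 1.718 km − 1.382 km = e (ρ_m − ρ_c)/ρ_m = 0.336 km.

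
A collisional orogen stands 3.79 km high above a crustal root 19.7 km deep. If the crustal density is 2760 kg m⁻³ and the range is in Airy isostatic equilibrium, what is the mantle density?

3290 kg m⁻³

Airy balance: ρ_c h = (ρ_m − ρ_c) r → ρ_m = ρ_c (1 + h/r).
ρ_m = 2760 × (1 + 3.79 km/19.7 km) = 3290 kg m⁻³.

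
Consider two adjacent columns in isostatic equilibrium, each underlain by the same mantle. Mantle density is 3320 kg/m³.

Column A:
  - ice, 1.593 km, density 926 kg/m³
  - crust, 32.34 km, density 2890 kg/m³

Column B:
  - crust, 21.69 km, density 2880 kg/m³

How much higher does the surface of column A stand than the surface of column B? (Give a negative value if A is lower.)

2.46 km

For any compensation level in the mantle, the mantle terms cancel and isostasy reduces to e = (Σt_A − Σt_B) − (Σ(ρt)_A − Σ(ρt)_B) / ρ_m.
Σt_A = 33.933 km; Σt_B = 21.69 km; Σ(ρt)_A = 94937.718; Σ(ρt)_B = 62467.2 (in km·kg/m³).
e = (33.933 − 21.69) − (94937.718 − 62467.2) / 3320 = 2.46 km.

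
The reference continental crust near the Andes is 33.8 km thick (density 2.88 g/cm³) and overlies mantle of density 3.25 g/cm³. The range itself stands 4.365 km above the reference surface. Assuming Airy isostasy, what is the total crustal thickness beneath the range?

Root depth r = h ρ_c / (ρ_m − ρ_c) = 4.365 km × 2.88 / 0.37 = 33.98 km.
Total thickness = T + h + r = 33.8 km + 4.365 km + 33.98 km = 72.1 km.

72.1 km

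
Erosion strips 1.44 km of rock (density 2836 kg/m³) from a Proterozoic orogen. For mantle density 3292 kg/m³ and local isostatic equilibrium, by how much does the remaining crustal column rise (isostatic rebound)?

1.24 km

Unloading: uplift u = e ρ_c/ρ_m = 1.44 km × 2836/3292 = 1.24 km.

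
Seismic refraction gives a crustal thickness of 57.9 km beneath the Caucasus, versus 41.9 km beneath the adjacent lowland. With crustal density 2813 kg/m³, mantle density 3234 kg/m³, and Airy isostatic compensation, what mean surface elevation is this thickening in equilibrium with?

Excess crust Δ = 57.9 km − 41.9 km = 16 km, split between elevation h and root r with h + r = Δ.
Airy balance ρ_c h = (ρ_m − ρ_c) r gives r = h ρ_c/(ρ_m − ρ_c), so h (1 + ρ_c/(ρ_m − ρ_c)) = Δ, i.e. h = Δ (ρ_m − ρ_c)/ρ_m.
h = 16 km × 421/3234 = 2.08 km.

2.08 km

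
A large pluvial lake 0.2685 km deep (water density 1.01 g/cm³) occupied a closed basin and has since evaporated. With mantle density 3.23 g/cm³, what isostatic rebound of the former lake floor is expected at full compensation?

0.084 km

u = d ρ_w/ρ_m = 0.2685 km × 1.01/3.23 = 0.084 km.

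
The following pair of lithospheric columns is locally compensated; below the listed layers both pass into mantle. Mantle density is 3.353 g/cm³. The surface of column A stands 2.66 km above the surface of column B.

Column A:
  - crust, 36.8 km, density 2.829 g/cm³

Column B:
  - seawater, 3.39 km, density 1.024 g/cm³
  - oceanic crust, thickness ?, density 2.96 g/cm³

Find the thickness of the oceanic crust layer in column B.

6.28 km

Take the compensation level at the base of the deeper column (depth z_c below the surface of column A) and equate Σ ρ_i t_i down to z_c; mantle fills any gap and the z_c terms cancel.
Column A: 36.8×2.829 + (z_c − 36.8)×3.353
Column B: 2.66×0 + 3.39×1.024 + x×2.96 + (z_c − 2.66 − 3.39 − x)×3.353
The z_c×3.353 term appears on both sides and cancels. Collect the known terms of each column as K = Σ(ρt)_known − 3.353 × (depth of known layers): K_A = 104.1072 − 3.353×36.8 = −19.2832; K_B = 3.47136 − 3.353×(2.66 + 3.39) = −16.81429.
Balance: K_A = K_B − x×(3.353 − 2.96), so x = (K_B − K_A)/(3.353 − 2.96) = 2.46891/0.393 = 6.28 km.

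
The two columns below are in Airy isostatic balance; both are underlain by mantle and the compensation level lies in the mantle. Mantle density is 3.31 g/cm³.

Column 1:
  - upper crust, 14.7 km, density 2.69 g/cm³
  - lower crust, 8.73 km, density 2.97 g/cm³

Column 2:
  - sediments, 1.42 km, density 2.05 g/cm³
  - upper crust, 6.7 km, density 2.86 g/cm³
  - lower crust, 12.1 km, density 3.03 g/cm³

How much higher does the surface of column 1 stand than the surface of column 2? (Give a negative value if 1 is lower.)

For any compensation level in the mantle, the mantle terms cancel and isostasy reduces to e = (Σt_1 − Σt_2) − (Σ(ρt)_1 − Σ(ρt)_2) / ρ_m.
Σt_1 = 23.43 km; Σt_2 = 20.22 km; Σ(ρt)_1 = 65.4711; Σ(ρt)_2 = 58.736 (in km·g/cm³).
e = (23.43 − 20.22) − (65.4711 − 58.736) / 3.31 = 1.18 km.

1.18 km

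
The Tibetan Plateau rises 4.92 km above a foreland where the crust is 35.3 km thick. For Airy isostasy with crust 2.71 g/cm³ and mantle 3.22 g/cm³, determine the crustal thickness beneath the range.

66.4 km

Root depth r = h ρ_c / (ρ_m − ρ_c) = 4.92 km × 2.71 / 0.51 = 26.14 km.
Total thickness = T + h + r = 35.3 km + 4.92 km + 26.14 km = 66.4 km.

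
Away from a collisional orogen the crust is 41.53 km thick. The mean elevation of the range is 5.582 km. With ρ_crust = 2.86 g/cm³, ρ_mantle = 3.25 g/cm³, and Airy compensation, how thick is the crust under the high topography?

88 km

Root depth r = h ρ_c / (ρ_m − ρ_c) = 5.582 km × 2.86 / 0.39 = 40.93 km.
Total thickness = T + h + r = 41.53 km + 5.582 km + 40.93 km = 88 km.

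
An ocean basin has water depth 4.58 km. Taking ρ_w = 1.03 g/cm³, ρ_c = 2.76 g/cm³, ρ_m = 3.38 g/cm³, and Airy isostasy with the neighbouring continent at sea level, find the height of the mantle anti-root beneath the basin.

Equating mass per unit area of the two columns: replacing crust with seawater at the top is compensated by replacing crust with mantle at the base: d (ρ_c − ρ_w) = a (ρ_m − ρ_c).
a = d (ρ_c − ρ_w)/(ρ_m − ρ_c) = 4.58 km × 1.73/0.62 = 12.8 km.

12.8 km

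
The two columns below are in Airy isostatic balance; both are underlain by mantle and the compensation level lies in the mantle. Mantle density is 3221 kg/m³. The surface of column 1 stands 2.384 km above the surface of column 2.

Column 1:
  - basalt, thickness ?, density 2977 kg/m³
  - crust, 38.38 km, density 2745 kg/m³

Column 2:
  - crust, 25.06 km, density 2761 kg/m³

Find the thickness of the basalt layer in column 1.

Take the compensation level at the base of the deeper column (depth z_c below the surface of column 1) and equate Σ ρ_i t_i down to z_c; mantle fills any gap and the z_c terms cancel.
Column 1: x×2977 + 38.38×2745 + (z_c − 38.38 − x)×3221
Column 2: 2.384×0 + 25.06×2761 + (z_c − 2.384 − 25.06)×3221
The z_c×3221 term appears on both sides and cancels. Collect the known terms of each column as K = Σ(ρt)_known − 3221 × (depth of known layers): K_1 = 105353.1 − 3221×38.38 = −18268.88; K_2 = 69190.66 − 3221×(2.384 + 25.06) = −19206.464.
Balance: K_1 − x×(3221 − 2977) = K_2, so x = (K_1 − K_2)/(3221 − 2977) = 937.584/244 = 3.84 km.

3.84 km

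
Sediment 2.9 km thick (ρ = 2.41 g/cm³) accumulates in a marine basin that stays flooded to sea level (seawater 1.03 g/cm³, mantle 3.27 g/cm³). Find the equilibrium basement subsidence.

1.79 km

Submarine loading: the sediment displaces seawater, and the subsidence is in turn flooded, so s (ρ_m − ρ_w) = t (ρ_sed − ρ_w).
s = 2.9 km × (2.41 − 1.03) / (3.27 − 1.03) = 1.79 km.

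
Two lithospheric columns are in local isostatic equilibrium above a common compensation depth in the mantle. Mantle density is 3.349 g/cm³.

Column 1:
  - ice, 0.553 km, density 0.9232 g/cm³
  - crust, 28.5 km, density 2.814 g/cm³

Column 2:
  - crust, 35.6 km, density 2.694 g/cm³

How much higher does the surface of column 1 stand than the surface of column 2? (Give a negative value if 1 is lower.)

For any compensation level in the mantle, the mantle terms cancel and isostasy reduces to e = (Σt_1 − Σt_2) − (Σ(ρt)_1 − Σ(ρt)_2) / ρ_m.
Σt_1 = 29.053 km; Σt_2 = 35.6 km; Σ(ρt)_1 = 80.7095296; Σ(ρt)_2 = 95.9064 (in km·g/cm³).
e = (29.053 − 35.6) − (80.7095296 − 95.9064) / 3.349 = −2.01 km.

−2.01 km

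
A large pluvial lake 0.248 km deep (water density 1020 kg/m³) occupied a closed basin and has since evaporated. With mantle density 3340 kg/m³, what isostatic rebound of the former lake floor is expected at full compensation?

u = d ρ_w/ρ_m = 0.248 km × 1020/3340 = 0.0757 km.

0.0757 km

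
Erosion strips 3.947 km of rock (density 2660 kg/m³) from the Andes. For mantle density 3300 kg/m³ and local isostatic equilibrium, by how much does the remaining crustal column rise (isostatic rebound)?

3.18 km

Unloading: uplift u = e ρ_c/ρ_m = 3.947 km × 2660/3300 = 3.18 km.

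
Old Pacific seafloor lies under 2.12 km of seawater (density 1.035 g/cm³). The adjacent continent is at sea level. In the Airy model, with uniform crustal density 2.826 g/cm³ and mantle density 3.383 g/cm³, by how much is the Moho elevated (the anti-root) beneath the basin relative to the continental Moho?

6.82 km

Isostatic balance requires: replacing crust with seawater at the top is compensated by replacing crust with mantle at the base: d (ρ_c − ρ_w) = a (ρ_m − ρ_c).
a = d (ρ_c − ρ_w)/(ρ_m − ρ_c) = 2.12 km × 1.791/0.557 = 6.82 km.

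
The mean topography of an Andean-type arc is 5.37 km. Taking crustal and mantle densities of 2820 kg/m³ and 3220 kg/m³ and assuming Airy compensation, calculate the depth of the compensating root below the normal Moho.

Equating mass per unit area of the two columns: the weight of the topography is balanced by the buoyancy of the root, ρ_c h = (ρ_m − ρ_c) r.
r = h · ρ_c / (ρ_m − ρ_c) = 5.37 km × 2820 / (3220 − 2820) = 37.9 km.

37.9 km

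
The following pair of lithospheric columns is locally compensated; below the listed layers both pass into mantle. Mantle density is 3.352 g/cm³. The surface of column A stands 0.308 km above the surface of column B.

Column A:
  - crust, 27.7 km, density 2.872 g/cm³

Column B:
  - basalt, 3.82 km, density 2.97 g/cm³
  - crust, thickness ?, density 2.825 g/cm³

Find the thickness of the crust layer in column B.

20.5 km

Take the compensation level at the base of the deeper column (depth z_c below the surface of column A) and equate Σ ρ_i t_i down to z_c; mantle fills any gap and the z_c terms cancel.
Column A: 27.7×2.872 + (z_c − 27.7)×3.352
Column B: 0.308×0 + 3.82×2.97 + x×2.825 + (z_c − 0.308 − 3.82 − x)×3.352
The z_c×3.352 term appears on both sides and cancels. Collect the known terms of each column as K = Σ(ρt)_known − 3.352 × (depth of known layers): K_A = 79.5544 − 3.352×27.7 = −13.296; K_B = 11.3454 − 3.352×(0.308 + 3.82) = −2.491656.
Balance: K_A = K_B − x×(3.352 − 2.825), so x = (K_B − K_A)/(3.352 − 2.825) = 10.8043/0.527 = 20.5 km.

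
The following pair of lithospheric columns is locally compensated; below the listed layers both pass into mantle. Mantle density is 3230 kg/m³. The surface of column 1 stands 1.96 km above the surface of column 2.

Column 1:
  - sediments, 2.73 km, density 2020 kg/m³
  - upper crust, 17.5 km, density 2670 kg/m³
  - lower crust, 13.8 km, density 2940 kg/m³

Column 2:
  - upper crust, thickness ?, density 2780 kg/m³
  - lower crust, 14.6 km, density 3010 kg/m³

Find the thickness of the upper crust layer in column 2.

Take the compensation level at the base of the deeper column (depth z_c below the surface of column 1) and equate Σ ρ_i t_i down to z_c; mantle fills any gap and the z_c terms cancel.
Column 1: 2.73×2020 + 17.5×2670 + 13.8×2940 + (z_c − 34.03)×3230
Column 2: 1.96×0 + x×2780 + 14.6×3010 + (z_c − 1.96 − 14.6 − x)×3230
The z_c×3230 term appears on both sides and cancels. Collect the known terms of each column as K = Σ(ρt)_known − 3230 × (depth of known layers): K_1 = 92811.6 − 3230×34.03 = −17105.3; K_2 = 43946 − 3230×(1.96 + 14.6) = −9542.8.
Balance: K_1 = K_2 − x×(3230 − 2780), so x = (K_2 − K_1)/(3230 − 2780) = 7562.5/450 = 16.8 km.

16.8 km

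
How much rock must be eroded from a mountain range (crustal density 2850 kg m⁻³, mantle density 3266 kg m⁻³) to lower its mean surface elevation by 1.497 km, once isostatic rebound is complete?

11.8 km

Net drop Δ = e − u = e − e ρ_c/ρ_m = e (ρ_m − ρ_c)/ρ_m.
e = Δ ρ_m/(ρ_m − ρ_c) = 1.497 km × 3266/416 = 11.8 km.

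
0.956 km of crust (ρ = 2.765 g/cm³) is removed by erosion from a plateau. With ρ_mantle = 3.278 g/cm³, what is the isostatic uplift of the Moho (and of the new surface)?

0.806 km

Unloading: uplift u = e ρ_c/ρ_m = 0.956 km × 2.765/3.278 = 0.806 km.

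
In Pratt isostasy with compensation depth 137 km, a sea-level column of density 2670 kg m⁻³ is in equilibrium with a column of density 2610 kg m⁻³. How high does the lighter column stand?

ρ_ref D = ρ (D + h) → h = D (ρ_ref − ρ)/ρ.
h = 137 km × (2670 − 2610)/2610 = 3.15 km.

3.15 km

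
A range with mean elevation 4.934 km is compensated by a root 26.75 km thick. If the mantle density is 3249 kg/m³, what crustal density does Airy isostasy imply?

ρ_c h = (ρ_m − ρ_c) r → ρ_c (h + r) = ρ_m r → ρ_c = ρ_m r / (h + r).
ρ_c = 3249 × 26.75 km / (4.934 km + 26.75 km) = 2740 kg/m³.

2740 kg/m³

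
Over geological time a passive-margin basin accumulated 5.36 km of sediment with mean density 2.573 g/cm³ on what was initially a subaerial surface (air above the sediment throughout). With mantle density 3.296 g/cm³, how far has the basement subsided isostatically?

4.18 km

Subaerial load: s = t ρ_sed / ρ_m = 5.36 km × 2.573/3.296 = 4.18 km.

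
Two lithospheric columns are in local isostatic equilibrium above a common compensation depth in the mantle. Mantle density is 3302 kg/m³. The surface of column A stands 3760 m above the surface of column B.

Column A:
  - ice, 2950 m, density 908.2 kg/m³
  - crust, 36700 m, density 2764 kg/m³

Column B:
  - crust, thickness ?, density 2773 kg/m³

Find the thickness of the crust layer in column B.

27200 m

Take the compensation level at the base of the deeper column (depth z_c below the surface of column A) and equate Σ ρ_i t_i down to z_c; mantle fills any gap and the z_c terms cancel.
Column A: 2950×908.2 + 36700×2764 + (z_c − 39650)×3302
Column B: 3760×0 + x×2773 + (z_c − 3760 − 0 − x)×3302
The z_c×3302 term appears on both sides and cancels. Collect the known terms of each column as K = Σ(ρt)_known − 3302 × (depth of known layers): K_A = 104117990 − 3302×39650 = −26806310; K_B = 0 − 3302×(3760 + 0) = −12415520.
Balance: K_A = K_B − x×(3302 − 2773), so x = (K_B − K_A)/(3302 − 2773) = 14390800/529 = 27200 m.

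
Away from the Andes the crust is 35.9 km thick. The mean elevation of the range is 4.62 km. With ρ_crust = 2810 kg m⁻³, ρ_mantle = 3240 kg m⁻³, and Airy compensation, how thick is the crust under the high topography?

70.7 km

Root depth r = h ρ_c / (ρ_m − ρ_c) = 4.62 km × 2810 / 430 = 30.19 km.
Total thickness = T + h + r = 35.9 km + 4.62 km + 30.19 km = 70.7 km.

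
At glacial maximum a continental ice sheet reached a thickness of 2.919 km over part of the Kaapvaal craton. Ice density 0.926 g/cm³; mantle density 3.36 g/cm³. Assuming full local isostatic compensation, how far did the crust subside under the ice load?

0.804 km

In Airy isostatic equilibrium: the ice load ρ_ice t is balanced by mantle displaced below, ρ_m s.
s = t ρ_ice / ρ_m = 2.919 km × 0.926/3.36 = 0.804 km.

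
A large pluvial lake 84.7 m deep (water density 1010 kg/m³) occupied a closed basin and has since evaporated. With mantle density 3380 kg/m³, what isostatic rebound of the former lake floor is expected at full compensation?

u = d ρ_w/ρ_m = 84.7 m × 1010/3380 = 25.3 m.

25.3 m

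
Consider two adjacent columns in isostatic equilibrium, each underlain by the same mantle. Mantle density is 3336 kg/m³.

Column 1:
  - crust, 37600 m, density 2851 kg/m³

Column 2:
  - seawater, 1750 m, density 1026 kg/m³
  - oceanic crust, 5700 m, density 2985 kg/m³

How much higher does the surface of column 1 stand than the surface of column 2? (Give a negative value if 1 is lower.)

For any compensation level in the mantle, the mantle terms cancel and isostasy reduces to e = (Σt_1 − Σt_2) − (Σ(ρt)_1 − Σ(ρt)_2) / ρ_m.
Σt_1 = 37600 m; Σt_2 = 7450 m; Σ(ρt)_1 = 107197600; Σ(ρt)_2 = 18810000 (in m·kg/m³).
e = (37600 − 7450) − (107197600 − 18810000) / 3336 = 3650 m.

3650 m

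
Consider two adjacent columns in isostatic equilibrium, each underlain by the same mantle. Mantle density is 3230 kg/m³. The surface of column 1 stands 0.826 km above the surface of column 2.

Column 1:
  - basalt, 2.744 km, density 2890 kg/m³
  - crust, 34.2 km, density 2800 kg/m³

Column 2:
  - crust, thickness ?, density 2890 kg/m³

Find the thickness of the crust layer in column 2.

38.1 km

Take the compensation level at the base of the deeper column (depth z_c below the surface of column 1) and equate Σ ρ_i t_i down to z_c; mantle fills any gap and the z_c terms cancel.
Column 1: 2.744×2890 + 34.2×2800 + (z_c − 36.944)×3230
Column 2: 0.826×0 + x×2890 + (z_c − 0.826 − 0 − x)×3230
The z_c×3230 term appears on both sides and cancels. Collect the known terms of each column as K = Σ(ρt)_known − 3230 × (depth of known layers): K_1 = 103690.16 − 3230×36.944 = −15638.96; K_2 = 0 − 3230×(0.826 + 0) = −2667.98.
Balance: K_1 = K_2 − x×(3230 − 2890), so x = (K_2 − K_1)/(3230 − 2890) = 12971/340 = 38.1 km.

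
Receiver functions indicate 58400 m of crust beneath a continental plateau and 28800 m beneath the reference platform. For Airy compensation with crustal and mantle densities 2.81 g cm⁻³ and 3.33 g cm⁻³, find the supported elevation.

4620 m

Excess crust Δ = 58400 m − 28800 m = 29600 m, split between elevation h and root r with h + r = Δ.
Airy balance ρ_c h = (ρ_m − ρ_c) r gives r = h ρ_c/(ρ_m − ρ_c), so h (1 + ρ_c/(ρ_m − ρ_c)) = Δ, i.e. h = Δ (ρ_m − ρ_c)/ρ_m.
h = 29600 m × 0.52/3.33 = 4620 m.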